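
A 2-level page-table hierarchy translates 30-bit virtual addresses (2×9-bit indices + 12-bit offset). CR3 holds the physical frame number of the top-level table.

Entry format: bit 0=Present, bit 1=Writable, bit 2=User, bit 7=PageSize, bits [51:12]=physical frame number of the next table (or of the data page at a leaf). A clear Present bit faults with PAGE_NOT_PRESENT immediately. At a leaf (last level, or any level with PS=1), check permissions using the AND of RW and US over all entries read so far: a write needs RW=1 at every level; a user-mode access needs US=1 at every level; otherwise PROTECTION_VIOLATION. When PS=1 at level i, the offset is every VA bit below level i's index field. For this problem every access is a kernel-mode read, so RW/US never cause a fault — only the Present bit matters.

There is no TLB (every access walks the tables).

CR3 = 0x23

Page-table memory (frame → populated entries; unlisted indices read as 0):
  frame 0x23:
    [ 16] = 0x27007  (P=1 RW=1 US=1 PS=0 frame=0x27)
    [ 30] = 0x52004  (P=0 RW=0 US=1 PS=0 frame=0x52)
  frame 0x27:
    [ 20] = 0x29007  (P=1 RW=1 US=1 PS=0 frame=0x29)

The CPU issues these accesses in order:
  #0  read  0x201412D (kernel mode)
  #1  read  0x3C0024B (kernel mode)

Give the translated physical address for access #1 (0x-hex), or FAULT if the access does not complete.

Walk each access:
#0 VA=0x201412D (r,kernel):
  L0: frame=0x23 idx=16 entry=0x27007 [P=1 RW=1 US=1 PS=0]
  L1: frame=0x27 idx=20 entry=0x29007 [P=1 RW=1 US=1 PS=0]
  → PA=0x2912D  (2 entries read)
#1 VA=0x3C0024B (r,kernel):
  L0: frame=0x23 idx=30 entry=0x52004 [P=0 RW=0 US=1 PS=0]
  ✗ PAGE_NOT_PRESENT  [1 reads]

Access #1 PA: FAULT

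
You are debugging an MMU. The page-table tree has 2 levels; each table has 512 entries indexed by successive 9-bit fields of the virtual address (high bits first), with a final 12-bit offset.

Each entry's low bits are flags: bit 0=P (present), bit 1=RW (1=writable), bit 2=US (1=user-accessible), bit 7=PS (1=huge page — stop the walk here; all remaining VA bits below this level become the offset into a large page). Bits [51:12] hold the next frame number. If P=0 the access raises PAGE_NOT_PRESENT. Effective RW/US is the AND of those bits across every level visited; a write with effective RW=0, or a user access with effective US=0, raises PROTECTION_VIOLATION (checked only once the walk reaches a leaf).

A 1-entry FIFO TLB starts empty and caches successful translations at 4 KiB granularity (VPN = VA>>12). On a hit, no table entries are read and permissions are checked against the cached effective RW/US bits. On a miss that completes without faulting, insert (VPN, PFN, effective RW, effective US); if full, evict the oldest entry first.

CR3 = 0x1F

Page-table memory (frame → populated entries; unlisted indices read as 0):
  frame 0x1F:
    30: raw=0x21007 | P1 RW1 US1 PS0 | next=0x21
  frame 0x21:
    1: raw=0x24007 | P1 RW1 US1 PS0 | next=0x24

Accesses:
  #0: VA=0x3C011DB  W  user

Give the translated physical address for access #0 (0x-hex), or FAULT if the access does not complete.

Walk each access:
#0 VA=0x3C011DB (w,user):
  lvl0: tbl 0x1F, slot 30 ⇒ 0x21007 (P1/RW1/US1/PS0)
  lvl1: tbl 0x21, slot 1 ⇒ 0x24007 (P1/RW1/US1/PS0)
  ✓ 0x241DB  — 2 lookups

Access #0 PA: 0x241DB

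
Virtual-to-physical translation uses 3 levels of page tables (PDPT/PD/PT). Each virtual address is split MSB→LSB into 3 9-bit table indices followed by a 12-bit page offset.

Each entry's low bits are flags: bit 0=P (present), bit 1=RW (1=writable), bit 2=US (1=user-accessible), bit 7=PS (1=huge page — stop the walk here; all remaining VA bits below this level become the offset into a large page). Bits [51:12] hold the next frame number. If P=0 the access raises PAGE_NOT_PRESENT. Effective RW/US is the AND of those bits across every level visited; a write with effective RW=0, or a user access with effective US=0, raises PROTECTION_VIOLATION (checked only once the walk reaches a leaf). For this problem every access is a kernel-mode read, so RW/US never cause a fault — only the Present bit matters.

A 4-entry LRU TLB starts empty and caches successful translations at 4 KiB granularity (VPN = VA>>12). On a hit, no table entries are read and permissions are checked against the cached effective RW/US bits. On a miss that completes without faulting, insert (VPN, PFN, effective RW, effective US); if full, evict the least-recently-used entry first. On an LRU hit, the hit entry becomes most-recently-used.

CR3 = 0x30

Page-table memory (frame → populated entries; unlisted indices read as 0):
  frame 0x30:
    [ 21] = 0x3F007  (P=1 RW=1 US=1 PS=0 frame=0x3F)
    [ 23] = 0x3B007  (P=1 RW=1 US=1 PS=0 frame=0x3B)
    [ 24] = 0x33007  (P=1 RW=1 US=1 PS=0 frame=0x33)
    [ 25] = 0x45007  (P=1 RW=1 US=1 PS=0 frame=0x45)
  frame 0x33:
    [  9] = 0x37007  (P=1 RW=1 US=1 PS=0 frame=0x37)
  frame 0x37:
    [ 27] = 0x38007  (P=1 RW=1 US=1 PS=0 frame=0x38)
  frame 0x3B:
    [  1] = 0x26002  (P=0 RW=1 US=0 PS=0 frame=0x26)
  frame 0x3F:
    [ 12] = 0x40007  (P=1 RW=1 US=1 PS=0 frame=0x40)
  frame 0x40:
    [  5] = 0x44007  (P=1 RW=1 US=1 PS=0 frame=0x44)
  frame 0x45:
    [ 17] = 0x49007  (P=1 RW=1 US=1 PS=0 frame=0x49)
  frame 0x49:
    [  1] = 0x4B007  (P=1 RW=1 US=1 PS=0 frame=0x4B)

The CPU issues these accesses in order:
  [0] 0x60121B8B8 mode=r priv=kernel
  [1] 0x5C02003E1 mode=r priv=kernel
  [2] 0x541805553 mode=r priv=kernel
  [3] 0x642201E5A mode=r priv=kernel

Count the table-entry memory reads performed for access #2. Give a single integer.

Walk each access:
#0 VA=0x60121B8B8 (r,kernel):
  L0: frame=0x30 idx=24 entry=0x33007 [P=1 RW=1 US=1 PS=0]
  L1: frame=0x33 idx=9 entry=0x37007 [P=1 RW=1 US=1 PS=0]
  L2: frame=0x37 idx=27 entry=0x38007 [P=1 RW=1 US=1 PS=0]
  ✓ 0x388B8  — 3 lookups
#1 VA=0x5C02003E1 (r,kernel):
  L0: frame=0x30 idx=23 entry=0x3B007 [P=1 RW=1 US=1 PS=0]
  L1: frame=0x3B idx=1 entry=0x26002 [P=0 RW=1 US=0 PS=0]
  ⇒ fault: PAGE_NOT_PRESENT  — 2 lookups
#2 VA=0x541805553 (r,kernel):
  L0: frame=0x30 idx=21 entry=0x3F007 [P=1 RW=1 US=1 PS=0]
  L1: frame=0x3F idx=12 entry=0x40007 [P=1 RW=1 US=1 PS=0]
  L2: frame=0x40 idx=5 entry=0x44007 [P=1 RW=1 US=1 PS=0]
  ✓ 0x44553  — 3 lookups
#3 VA=0x642201E5A (r,kernel):
  L0: frame=0x30 idx=25 entry=0x45007 [P=1 RW=1 US=1 PS=0]
  L1: frame=0x45 idx=17 entry=0x49007 [P=1 RW=1 US=1 PS=0]
  L2: frame=0x49 idx=1 entry=0x4B007 [P=1 RW=1 US=1 PS=0]
  ✓ 0x4BE5A  — 3 lookups

Entries read for #2: 3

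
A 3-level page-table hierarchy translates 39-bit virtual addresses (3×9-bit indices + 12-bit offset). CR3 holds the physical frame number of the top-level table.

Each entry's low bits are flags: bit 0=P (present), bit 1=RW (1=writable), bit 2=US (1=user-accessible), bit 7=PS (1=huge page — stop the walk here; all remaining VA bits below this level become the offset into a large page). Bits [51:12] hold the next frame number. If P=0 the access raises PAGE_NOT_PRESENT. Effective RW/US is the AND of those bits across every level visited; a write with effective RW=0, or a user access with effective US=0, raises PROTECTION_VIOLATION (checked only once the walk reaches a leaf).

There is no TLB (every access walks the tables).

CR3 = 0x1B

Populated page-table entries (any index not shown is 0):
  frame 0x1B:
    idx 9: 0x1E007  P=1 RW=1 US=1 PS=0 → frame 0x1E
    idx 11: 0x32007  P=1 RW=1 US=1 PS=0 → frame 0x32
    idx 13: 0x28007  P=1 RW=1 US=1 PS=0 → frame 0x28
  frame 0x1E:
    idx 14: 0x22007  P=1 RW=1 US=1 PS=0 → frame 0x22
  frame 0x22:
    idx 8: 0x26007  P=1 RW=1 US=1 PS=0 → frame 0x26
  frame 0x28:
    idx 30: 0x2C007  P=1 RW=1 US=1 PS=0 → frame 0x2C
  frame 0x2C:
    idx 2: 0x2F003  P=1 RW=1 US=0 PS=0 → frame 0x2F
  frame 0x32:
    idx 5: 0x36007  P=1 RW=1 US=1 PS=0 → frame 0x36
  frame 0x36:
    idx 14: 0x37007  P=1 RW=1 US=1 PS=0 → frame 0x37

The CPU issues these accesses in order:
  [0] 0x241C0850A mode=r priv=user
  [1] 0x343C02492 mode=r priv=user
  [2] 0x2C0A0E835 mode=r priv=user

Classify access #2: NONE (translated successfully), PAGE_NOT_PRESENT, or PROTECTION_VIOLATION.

Per-access translation:
#0 VA=0x241C0850A (r,user):
  L0: frame=0x1B idx=9 entry=0x1E007 [P=1 RW=1 US=1 PS=0]
  L1: frame=0x1E idx=14 entry=0x22007 [P=1 RW=1 US=1 PS=0]
  L2: frame=0x22 idx=8 entry=0x26007 [P=1 RW=1 US=1 PS=0]
  → PA=0x2650A  (3 entries read)
#1 VA=0x343C02492 (r,user):
  L0: frame=0x1B idx=13 entry=0x28007 [P=1 RW=1 US=1 PS=0]
  L1: frame=0x28 idx=30 entry=0x2C007 [P=1 RW=1 US=1 PS=0]
  L2: frame=0x2C idx=2 entry=0x2F003 [P=1 RW=1 US=0 PS=0]
  ✗ PROTECTION_VIOLATION  [3 reads]
#2 VA=0x2C0A0E835 (r,user):
  L0: frame=0x1B idx=11 entry=0x32007 [P=1 RW=1 US=1 PS=0]
  L1: frame=0x32 idx=5 entry=0x36007 [P=1 RW=1 US=1 PS=0]
  L2: frame=0x36 idx=14 entry=0x37007 [P=1 RW=1 US=1 PS=0]
  → PA=0x37835  (3 entries read)

Access #2 fault: NONE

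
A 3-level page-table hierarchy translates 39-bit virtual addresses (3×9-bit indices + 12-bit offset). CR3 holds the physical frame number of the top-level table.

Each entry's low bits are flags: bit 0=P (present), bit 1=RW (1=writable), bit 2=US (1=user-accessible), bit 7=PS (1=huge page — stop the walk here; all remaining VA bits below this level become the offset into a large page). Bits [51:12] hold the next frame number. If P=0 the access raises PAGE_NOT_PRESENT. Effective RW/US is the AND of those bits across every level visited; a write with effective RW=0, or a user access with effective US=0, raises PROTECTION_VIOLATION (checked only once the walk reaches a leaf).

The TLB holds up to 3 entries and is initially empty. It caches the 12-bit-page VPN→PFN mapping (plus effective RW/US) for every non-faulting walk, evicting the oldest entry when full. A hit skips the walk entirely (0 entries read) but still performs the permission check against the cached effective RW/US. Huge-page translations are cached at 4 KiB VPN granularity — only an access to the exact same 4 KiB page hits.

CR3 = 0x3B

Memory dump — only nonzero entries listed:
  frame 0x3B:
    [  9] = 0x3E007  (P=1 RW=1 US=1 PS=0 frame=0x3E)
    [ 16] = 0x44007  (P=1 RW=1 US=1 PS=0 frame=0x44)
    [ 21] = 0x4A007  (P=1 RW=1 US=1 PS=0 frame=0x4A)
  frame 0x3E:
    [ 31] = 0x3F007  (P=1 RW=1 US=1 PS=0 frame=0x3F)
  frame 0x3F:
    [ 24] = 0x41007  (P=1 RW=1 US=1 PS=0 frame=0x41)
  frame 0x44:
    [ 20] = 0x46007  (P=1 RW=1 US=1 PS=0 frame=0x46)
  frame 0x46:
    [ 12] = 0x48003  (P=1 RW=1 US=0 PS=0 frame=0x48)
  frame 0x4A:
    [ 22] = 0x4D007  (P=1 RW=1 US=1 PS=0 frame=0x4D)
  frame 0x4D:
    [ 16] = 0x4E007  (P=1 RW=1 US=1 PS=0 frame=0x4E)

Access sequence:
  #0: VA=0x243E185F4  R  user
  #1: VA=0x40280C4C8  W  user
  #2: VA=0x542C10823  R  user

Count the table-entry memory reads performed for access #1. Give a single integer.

Walk each access:
#0 VA=0x243E185F4 (r,user):
  [0] read 0x3B idx=9: raw=0x3E007 flags P=1 W=1 U=1 S=0
  [1] read 0x3E idx=31: raw=0x3F007 flags P=1 W=1 U=1 S=0
  [2] read 0x3F idx=24: raw=0x41007 flags P=1 W=1 U=1 S=0
  ⇒ phys 0x415F4  [3 reads]
#1 VA=0x40280C4C8 (w,user):
  [0] read 0x3B idx=16: raw=0x44007 flags P=1 W=1 U=1 S=0
  [1] read 0x44 idx=20: raw=0x46007 flags P=1 W=1 U=1 S=0
  [2] read 0x46 idx=12: raw=0x48003 flags P=1 W=1 U=0 S=0
  → PROTECTION_VIOLATION  (3 entries read)
#2 VA=0x542C10823 (r,user):
  [0] read 0x3B idx=21: raw=0x4A007 flags P=1 W=1 U=1 S=0
  [1] read 0x4A idx=22: raw=0x4D007 flags P=1 W=1 U=1 S=0
  [2] read 0x4D idx=16: raw=0x4E007 flags P=1 W=1 U=1 S=0
  ⇒ phys 0x4E823  [3 reads]

Entries read for #1: 3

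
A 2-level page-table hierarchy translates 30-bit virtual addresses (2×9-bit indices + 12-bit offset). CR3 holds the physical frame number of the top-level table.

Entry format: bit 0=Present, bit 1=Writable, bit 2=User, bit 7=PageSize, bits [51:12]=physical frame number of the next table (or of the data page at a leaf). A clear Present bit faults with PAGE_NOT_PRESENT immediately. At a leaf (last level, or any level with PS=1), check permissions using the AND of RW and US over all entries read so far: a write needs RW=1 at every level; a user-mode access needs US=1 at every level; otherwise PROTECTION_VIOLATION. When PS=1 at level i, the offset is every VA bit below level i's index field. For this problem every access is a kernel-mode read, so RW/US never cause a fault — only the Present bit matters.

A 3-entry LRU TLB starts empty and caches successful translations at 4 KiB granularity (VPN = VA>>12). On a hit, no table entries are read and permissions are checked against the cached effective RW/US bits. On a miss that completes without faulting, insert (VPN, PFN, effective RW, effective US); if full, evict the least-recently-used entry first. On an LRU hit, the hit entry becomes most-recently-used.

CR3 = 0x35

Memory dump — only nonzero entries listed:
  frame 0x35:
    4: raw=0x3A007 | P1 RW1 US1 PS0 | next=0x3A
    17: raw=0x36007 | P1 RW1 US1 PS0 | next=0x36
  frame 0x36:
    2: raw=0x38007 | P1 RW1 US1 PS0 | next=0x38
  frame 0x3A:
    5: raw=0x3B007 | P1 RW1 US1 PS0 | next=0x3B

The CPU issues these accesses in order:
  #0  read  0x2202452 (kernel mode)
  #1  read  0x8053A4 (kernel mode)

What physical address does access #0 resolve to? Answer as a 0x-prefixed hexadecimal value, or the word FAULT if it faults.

Walk each access:
#0 VA=0x2202452 (r,kernel):
  L0 @0x35[17] → 0x36007  P=1,RW=1,US=1,PS=0
  L1 @0x36[2] → 0x38007  P=1,RW=1,US=1,PS=0
  ⇒ phys 0x38452  [2 reads]
#1 VA=0x8053A4 (r,kernel):
  L0 @0x35[4] → 0x3A007  P=1,RW=1,US=1,PS=0
  L1 @0x3A[5] → 0x3B007  P=1,RW=1,US=1,PS=0
  ⇒ phys 0x3B3A4  [2 reads]

Access #0 PA: 0x38452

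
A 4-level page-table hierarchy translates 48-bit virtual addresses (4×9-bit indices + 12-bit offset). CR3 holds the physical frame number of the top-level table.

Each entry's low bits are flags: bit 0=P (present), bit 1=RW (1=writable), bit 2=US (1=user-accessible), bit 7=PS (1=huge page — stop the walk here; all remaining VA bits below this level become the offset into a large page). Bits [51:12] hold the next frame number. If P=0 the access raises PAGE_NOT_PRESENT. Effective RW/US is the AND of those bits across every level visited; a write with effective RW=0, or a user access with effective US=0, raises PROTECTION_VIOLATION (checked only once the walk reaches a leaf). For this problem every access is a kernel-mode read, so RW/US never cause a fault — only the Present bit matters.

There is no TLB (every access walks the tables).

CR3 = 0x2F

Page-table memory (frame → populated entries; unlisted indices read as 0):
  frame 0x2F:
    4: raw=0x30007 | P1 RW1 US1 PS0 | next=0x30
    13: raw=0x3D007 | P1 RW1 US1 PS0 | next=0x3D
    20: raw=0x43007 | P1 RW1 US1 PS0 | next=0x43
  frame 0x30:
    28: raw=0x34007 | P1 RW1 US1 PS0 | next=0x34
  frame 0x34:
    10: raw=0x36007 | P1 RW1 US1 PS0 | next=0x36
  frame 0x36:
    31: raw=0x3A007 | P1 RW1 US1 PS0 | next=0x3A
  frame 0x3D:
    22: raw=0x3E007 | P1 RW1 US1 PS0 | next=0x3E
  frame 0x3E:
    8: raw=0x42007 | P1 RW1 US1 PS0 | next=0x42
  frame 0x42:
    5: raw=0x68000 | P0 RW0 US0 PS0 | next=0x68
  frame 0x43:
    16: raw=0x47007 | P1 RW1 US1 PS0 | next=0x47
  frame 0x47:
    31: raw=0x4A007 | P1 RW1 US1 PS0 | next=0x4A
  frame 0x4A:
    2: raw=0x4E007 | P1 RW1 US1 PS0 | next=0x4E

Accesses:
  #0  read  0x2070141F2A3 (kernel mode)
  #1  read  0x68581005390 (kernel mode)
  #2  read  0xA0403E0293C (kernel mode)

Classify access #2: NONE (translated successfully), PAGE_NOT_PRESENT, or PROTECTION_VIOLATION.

Trace:
#0 VA=0x2070141F2A3 (r,kernel):
  L0 @0x2F[4] → 0x30007  P=1,RW=1,US=1,PS=0
  L1 @0x30[28] → 0x34007  P=1,RW=1,US=1,PS=0
  L2 @0x34[10] → 0x36007  P=1,RW=1,US=1,PS=0
  L3 @0x36[31] → 0x3A007  P=1,RW=1,US=1,PS=0
  ⇒ phys 0x3A2A3  [4 reads]
#1 VA=0x68581005390 (r,kernel):
  L0 @0x2F[13] → 0x3D007  P=1,RW=1,US=1,PS=0
  L1 @0x3D[22] → 0x3E007  P=1,RW=1,US=1,PS=0
  L2 @0x3E[8] → 0x42007  P=1,RW=1,US=1,PS=0
  L3 @0x42[5] → 0x68000  P=0,RW=0,US=0,PS=0
  ✗ PAGE_NOT_PRESENT  [4 reads]
#2 VA=0xA0403E0293C (r,kernel):
  L0 @0x2F[20] → 0x43007  P=1,RW=1,US=1,PS=0
  L1 @0x43[16] → 0x47007  P=1,RW=1,US=1,PS=0
  L2 @0x47[31] → 0x4A007  P=1,RW=1,US=1,PS=0
  L3 @0x4A[2] → 0x4E007  P=1,RW=1,US=1,PS=0
  ⇒ phys 0x4E93C  [4 reads]

Access #2 fault: NONE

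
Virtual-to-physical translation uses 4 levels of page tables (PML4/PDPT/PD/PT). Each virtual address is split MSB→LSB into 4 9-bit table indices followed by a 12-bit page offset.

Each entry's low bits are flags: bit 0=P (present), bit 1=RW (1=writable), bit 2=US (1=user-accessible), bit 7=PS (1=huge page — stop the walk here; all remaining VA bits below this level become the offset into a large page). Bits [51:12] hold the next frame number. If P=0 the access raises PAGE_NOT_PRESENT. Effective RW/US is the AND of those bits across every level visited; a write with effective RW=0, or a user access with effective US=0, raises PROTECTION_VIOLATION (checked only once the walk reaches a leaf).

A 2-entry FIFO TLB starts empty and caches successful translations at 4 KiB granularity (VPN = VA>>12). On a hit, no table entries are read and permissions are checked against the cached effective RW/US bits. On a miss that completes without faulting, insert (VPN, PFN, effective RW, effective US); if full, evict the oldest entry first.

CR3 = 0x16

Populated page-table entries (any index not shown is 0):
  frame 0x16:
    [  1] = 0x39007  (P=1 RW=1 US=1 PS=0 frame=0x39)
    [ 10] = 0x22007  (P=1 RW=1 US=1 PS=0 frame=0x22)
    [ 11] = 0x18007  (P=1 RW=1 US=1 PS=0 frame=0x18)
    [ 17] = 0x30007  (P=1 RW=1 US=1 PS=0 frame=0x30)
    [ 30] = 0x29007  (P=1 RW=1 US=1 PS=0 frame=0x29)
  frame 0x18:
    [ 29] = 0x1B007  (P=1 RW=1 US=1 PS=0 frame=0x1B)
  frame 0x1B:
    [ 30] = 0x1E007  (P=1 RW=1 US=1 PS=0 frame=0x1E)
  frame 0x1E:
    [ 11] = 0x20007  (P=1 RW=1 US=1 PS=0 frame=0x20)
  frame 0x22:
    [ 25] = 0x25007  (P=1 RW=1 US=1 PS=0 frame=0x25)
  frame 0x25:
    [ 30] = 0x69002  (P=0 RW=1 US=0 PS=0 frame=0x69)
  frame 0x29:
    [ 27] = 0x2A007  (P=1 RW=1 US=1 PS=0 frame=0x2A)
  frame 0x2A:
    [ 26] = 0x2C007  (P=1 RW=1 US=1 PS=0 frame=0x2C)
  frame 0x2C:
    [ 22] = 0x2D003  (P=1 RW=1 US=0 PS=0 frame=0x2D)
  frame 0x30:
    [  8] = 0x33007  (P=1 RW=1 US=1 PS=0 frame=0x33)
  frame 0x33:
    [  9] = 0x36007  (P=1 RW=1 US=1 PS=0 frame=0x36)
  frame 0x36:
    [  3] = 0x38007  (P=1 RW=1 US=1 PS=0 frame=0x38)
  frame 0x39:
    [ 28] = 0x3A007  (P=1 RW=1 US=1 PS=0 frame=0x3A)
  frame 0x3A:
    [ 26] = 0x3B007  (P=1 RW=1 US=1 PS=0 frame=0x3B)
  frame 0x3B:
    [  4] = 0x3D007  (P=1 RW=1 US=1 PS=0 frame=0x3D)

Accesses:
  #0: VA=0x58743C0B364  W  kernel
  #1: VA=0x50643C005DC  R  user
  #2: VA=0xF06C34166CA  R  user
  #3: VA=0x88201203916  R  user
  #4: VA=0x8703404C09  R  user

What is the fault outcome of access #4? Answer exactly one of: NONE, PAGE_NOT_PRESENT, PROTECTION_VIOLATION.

Walk each access:
#0 VA=0x58743C0B364 (w,kernel):
  L0 @0x16[11] → 0x18007  P=1,RW=1,US=1,PS=0
  L1 @0x18[29] → 0x1B007  P=1,RW=1,US=1,PS=0
  L2 @0x1B[30] → 0x1E007  P=1,RW=1,US=1,PS=0
  L3 @0x1E[11] → 0x20007  P=1,RW=1,US=1,PS=0
  ⇒ phys 0x20364  [4 reads]
#1 VA=0x50643C005DC (r,user):
  L0 @0x16[10] → 0x22007  P=1,RW=1,US=1,PS=0
  L1 @0x22[25] → 0x25007  P=1,RW=1,US=1,PS=0
  L2 @0x25[30] → 0x69002  P=0,RW=1,US=0,PS=0
  ✗ PAGE_NOT_PRESENT  [3 reads]
#2 VA=0xF06C34166CA (r,user):
  L0 @0x16[30] → 0x29007  P=1,RW=1,US=1,PS=0
  L1 @0x29[27] → 0x2A007  P=1,RW=1,US=1,PS=0
  L2 @0x2A[26] → 0x2C007  P=1,RW=1,US=1,PS=0
  L3 @0x2C[22] → 0x2D003  P=1,RW=1,US=0,PS=0
  ✗ PROTECTION_VIOLATION  [4 reads]
#3 VA=0x88201203916 (r,user):
  L0 @0x16[17] → 0x30007  P=1,RW=1,US=1,PS=0
  L1 @0x30[8] → 0x33007  P=1,RW=1,US=1,PS=0
  L2 @0x33[9] → 0x36007  P=1,RW=1,US=1,PS=0
  L3 @0x36[3] → 0x38007  P=1,RW=1,US=1,PS=0
  ⇒ phys 0x38916  [4 reads]
#4 VA=0x8703404C09 (r,user):
  L0 @0x16[1] → 0x39007  P=1,RW=1,US=1,PS=0
  L1 @0x39[28] → 0x3A007  P=1,RW=1,US=1,PS=0
  L2 @0x3A[26] → 0x3B007  P=1,RW=1,US=1,PS=0
  L3 @0x3B[4] → 0x3D007  P=1,RW=1,US=1,PS=0
  ⇒ phys 0x3DC09  [4 reads]

Access #4 fault: NONE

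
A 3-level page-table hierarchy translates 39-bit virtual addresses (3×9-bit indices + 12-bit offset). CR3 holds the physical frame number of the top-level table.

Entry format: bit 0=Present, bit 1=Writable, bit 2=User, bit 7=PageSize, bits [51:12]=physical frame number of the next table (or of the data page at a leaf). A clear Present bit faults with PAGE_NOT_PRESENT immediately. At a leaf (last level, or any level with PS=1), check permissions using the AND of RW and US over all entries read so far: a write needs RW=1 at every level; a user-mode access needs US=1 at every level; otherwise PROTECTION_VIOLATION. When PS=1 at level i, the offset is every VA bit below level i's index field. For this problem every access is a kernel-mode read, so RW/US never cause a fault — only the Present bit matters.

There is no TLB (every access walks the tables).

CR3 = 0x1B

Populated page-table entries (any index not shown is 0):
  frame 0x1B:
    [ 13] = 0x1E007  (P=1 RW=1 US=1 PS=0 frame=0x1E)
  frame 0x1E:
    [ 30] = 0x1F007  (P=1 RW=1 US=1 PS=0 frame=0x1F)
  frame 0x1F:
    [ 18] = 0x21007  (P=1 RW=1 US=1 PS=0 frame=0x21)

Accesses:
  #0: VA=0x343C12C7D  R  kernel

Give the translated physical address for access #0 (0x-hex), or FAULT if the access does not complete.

Trace:
#0 VA=0x343C12C7D (r,kernel):
  L0: frame=0x1B idx=13 entry=0x1E007 [P=1 RW=1 US=1 PS=0]
  L1: frame=0x1E idx=30 entry=0x1F007 [P=1 RW=1 US=1 PS=0]
  L2: frame=0x1F idx=18 entry=0x21007 [P=1 RW=1 US=1 PS=0]
  ✓ 0x21C7D  — 3 lookups

Access #0 PA: 0x21C7D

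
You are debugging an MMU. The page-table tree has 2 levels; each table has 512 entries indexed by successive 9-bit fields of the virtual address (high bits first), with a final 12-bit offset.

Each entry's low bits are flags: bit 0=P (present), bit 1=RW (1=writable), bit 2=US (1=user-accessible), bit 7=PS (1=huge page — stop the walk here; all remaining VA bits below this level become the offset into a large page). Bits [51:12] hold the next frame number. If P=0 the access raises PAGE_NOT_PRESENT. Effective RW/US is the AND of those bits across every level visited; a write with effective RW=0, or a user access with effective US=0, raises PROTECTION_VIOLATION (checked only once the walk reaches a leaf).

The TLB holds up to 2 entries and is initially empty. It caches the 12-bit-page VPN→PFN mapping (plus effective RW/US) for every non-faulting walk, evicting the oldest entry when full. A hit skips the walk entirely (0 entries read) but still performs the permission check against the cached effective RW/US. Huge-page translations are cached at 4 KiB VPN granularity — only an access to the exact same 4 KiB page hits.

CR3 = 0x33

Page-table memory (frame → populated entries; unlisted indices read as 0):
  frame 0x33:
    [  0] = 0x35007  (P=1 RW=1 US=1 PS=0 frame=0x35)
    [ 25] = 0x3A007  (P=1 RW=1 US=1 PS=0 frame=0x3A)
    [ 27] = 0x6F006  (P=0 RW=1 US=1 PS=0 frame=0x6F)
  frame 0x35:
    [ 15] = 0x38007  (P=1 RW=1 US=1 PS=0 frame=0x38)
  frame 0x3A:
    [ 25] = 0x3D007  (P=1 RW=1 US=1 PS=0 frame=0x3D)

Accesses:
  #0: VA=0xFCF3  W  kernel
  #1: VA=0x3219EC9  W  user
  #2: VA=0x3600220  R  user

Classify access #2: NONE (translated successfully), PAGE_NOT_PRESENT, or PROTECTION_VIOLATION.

Trace:
#0 VA=0xFCF3 (w,kernel):
  L0 @0x33[0] → 0x35007  P=1,RW=1,US=1,PS=0
  L1 @0x35[15] → 0x38007  P=1,RW=1,US=1,PS=0
  ✓ 0x38CF3  — 2 lookups
#1 VA=0x3219EC9 (w,user):
  L0 @0x33[25] → 0x3A007  P=1,RW=1,US=1,PS=0
  L1 @0x3A[25] → 0x3D007  P=1,RW=1,US=1,PS=0
  ✓ 0x3DEC9  — 2 lookups
#2 VA=0x3600220 (r,user):
  L0 @0x33[27] → 0x6F006  P=0,RW=1,US=1,PS=0
  ✗ PAGE_NOT_PRESENT  [1 reads]

Access #2 fault: PAGE_NOT_PRESENT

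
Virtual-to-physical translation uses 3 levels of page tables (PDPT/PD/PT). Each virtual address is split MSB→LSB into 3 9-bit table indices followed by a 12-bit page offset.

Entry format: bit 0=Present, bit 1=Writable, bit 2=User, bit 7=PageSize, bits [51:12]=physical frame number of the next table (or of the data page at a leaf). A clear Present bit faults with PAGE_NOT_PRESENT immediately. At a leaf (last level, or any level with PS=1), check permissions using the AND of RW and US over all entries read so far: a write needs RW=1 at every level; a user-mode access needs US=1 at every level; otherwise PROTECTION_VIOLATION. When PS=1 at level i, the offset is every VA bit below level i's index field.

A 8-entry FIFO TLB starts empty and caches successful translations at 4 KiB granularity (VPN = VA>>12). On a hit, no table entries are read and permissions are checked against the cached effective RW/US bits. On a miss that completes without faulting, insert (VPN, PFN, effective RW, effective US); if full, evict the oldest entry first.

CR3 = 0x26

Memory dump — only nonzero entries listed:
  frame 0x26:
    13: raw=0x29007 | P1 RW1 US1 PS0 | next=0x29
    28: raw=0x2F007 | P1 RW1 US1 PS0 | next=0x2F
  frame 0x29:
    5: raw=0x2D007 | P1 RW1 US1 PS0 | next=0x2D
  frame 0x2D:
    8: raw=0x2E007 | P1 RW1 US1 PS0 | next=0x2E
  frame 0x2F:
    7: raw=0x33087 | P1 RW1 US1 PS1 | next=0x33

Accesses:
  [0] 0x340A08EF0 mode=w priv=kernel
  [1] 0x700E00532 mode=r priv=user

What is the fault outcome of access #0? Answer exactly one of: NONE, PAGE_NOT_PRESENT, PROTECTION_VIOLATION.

Per-access translation:
#0 VA=0x340A08EF0 (w,kernel):
  L0 @0x26[13] → 0x29007  P=1,RW=1,US=1,PS=0
  L1 @0x29[5] → 0x2D007  P=1,RW=1,US=1,PS=0
  L2 @0x2D[8] → 0x2E007  P=1,RW=1,US=1,PS=0
  → PA=0x2EEF0  (3 entries read)
#1 VA=0x700E00532 (r,user):
  L0 @0x26[28] → 0x2F007  P=1,RW=1,US=1,PS=0
  L1 @0x2F[7] → 0x33087  P=1,RW=1,US=1,PS=1
  → PA=0x33532 (huge @L1)  (2 entries read)

Access #0 fault: NONE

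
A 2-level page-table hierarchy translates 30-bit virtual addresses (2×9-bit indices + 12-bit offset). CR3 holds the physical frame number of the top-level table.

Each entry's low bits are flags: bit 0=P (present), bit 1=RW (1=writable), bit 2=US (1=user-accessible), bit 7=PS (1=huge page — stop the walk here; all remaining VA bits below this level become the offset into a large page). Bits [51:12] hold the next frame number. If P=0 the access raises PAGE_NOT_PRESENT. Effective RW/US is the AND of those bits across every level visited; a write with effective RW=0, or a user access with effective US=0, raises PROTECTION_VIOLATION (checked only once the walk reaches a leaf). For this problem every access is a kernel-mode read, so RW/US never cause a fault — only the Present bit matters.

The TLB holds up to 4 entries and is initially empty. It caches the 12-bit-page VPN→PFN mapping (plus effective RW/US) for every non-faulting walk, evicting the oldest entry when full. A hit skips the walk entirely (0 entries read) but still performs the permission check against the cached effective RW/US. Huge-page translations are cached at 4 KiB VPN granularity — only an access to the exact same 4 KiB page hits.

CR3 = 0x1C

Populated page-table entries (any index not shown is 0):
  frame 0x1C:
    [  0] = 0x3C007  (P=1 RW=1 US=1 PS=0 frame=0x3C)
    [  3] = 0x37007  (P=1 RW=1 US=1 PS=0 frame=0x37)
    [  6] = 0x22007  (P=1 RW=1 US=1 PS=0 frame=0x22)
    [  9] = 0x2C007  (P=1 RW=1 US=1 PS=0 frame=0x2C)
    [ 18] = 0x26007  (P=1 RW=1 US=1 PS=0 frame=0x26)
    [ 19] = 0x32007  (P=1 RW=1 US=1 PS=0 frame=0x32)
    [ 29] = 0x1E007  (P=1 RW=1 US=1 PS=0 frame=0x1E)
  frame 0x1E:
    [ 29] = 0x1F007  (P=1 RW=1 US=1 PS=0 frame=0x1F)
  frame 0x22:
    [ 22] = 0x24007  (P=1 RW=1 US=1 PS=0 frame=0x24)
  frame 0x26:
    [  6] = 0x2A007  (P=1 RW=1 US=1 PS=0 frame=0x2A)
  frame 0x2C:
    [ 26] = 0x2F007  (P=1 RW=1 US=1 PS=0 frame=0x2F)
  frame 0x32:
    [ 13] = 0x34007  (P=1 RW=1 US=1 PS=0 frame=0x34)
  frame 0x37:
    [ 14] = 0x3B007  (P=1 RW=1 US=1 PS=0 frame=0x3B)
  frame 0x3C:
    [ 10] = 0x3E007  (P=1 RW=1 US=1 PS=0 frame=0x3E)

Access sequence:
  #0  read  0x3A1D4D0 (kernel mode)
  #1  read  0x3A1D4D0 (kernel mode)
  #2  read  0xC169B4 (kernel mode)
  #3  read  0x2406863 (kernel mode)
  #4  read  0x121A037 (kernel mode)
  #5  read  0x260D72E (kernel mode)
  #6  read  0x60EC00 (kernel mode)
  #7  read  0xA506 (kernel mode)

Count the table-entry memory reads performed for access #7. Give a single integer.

Per-access translation:
#0 VA=0x3A1D4D0 (r,kernel):
  [0] read 0x1C idx=29: raw=0x1E007 flags P=1 W=1 U=1 S=0
  [1] read 0x1E idx=29: raw=0x1F007 flags P=1 W=1 U=1 S=0
  → PA=0x1F4D0  (2 entries read)
#1 VA=0x3A1D4D0 (r,kernel):
  TLB hit vpn=0x3A1D → PA=0x1F4D0
#2 VA=0xC169B4 (r,kernel):
  [0] read 0x1C idx=6: raw=0x22007 flags P=1 W=1 U=1 S=0
  [1] read 0x22 idx=22: raw=0x24007 flags P=1 W=1 U=1 S=0
  → PA=0x249B4  (2 entries read)
#3 VA=0x2406863 (r,kernel):
  [0] read 0x1C idx=18: raw=0x26007 flags P=1 W=1 U=1 S=0
  [1] read 0x26 idx=6: raw=0x2A007 flags P=1 W=1 U=1 S=0
  → PA=0x2A863  (2 entries read)
#4 VA=0x121A037 (r,kernel):
  [0] read 0x1C idx=9: raw=0x2C007 flags P=1 W=1 U=1 S=0
  [1] read 0x2C idx=26: raw=0x2F007 flags P=1 W=1 U=1 S=0
  → PA=0x2F037  (2 entries read)
#5 VA=0x260D72E (r,kernel):
  [0] read 0x1C idx=19: raw=0x32007 flags P=1 W=1 U=1 S=0
  [1] read 0x32 idx=13: raw=0x34007 flags P=1 W=1 U=1 S=0
  → PA=0x3472E  (2 entries read)
#6 VA=0x60EC00 (r,kernel):
  [0] read 0x1C idx=3: raw=0x37007 flags P=1 W=1 U=1 S=0
  [1] read 0x37 idx=14: raw=0x3B007 flags P=1 W=1 U=1 S=0
  → PA=0x3BC00  (2 entries read)
#7 VA=0xA506 (r,kernel):
  [0] read 0x1C idx=0: raw=0x3C007 flags P=1 W=1 U=1 S=0
  [1] read 0x3C idx=10: raw=0x3E007 flags P=1 W=1 U=1 S=0
  → PA=0x3E506  (2 entries read)

Entries read for #7: 2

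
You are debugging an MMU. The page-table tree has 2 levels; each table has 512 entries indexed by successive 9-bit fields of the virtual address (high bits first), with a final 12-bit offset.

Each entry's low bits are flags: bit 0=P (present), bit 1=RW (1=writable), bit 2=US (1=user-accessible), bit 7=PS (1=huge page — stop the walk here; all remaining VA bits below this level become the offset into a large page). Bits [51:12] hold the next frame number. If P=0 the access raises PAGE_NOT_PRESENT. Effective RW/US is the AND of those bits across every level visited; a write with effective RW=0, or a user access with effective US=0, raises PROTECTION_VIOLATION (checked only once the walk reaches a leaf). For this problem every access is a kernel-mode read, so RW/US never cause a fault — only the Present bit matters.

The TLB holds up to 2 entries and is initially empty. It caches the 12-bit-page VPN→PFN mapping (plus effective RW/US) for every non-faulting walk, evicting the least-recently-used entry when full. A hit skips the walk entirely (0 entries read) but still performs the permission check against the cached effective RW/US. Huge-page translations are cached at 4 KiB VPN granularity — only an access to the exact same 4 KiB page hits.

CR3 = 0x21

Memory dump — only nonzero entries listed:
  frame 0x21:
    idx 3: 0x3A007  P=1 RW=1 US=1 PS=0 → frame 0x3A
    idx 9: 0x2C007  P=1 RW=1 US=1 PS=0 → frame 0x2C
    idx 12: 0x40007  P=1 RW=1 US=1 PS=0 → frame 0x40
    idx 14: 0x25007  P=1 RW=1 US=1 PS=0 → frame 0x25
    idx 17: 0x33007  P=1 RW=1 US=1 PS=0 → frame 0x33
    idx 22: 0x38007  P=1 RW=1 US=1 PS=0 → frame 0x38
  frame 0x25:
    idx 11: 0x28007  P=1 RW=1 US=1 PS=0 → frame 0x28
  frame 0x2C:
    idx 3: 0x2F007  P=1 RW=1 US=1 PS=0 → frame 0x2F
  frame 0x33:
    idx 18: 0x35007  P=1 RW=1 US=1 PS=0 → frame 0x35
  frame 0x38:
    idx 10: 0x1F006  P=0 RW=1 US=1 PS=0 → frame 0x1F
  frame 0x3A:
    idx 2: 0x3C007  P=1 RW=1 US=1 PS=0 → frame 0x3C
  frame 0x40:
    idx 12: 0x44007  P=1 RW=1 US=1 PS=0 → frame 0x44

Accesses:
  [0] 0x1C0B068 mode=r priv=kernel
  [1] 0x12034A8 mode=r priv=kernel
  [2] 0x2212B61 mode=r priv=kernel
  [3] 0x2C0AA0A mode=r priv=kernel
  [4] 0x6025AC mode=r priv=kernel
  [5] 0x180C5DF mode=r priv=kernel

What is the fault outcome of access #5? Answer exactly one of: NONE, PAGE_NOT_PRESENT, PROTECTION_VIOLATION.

Trace:
#0 VA=0x1C0B068 (r,kernel):
  lvl0: tbl 0x21, slot 14 ⇒ 0x25007 (P1/RW1/US1/PS0)
  lvl1: tbl 0x25, slot 11 ⇒ 0x28007 (P1/RW1/US1/PS0)
  ⇒ phys 0x28068  [2 reads]
#1 VA=0x12034A8 (r,kernel):
  lvl0: tbl 0x21, slot 9 ⇒ 0x2C007 (P1/RW1/US1/PS0)
  lvl1: tbl 0x2C, slot 3 ⇒ 0x2F007 (P1/RW1/US1/PS0)
  ⇒ phys 0x2F4A8  [2 reads]
#2 VA=0x2212B61 (r,kernel):
  lvl0: tbl 0x21, slot 17 ⇒ 0x33007 (P1/RW1/US1/PS0)
  lvl1: tbl 0x33, slot 18 ⇒ 0x35007 (P1/RW1/US1/PS0)
  ⇒ phys 0x35B61  [2 reads]
#3 VA=0x2C0AA0A (r,kernel):
  lvl0: tbl 0x21, slot 22 ⇒ 0x38007 (P1/RW1/US1/PS0)
  lvl1: tbl 0x38, slot 10 ⇒ 0x1F006 (P0/RW1/US1/PS0)
  ✗ PAGE_NOT_PRESENT  [2 reads]
#4 VA=0x6025AC (r,kernel):
  lvl0: tbl 0x21, slot 3 ⇒ 0x3A007 (P1/RW1/US1/PS0)
  lvl1: tbl 0x3A, slot 2 ⇒ 0x3C007 (P1/RW1/US1/PS0)
  ⇒ phys 0x3C5AC  [2 reads]
#5 VA=0x180C5DF (r,kernel):
  lvl0: tbl 0x21, slot 12 ⇒ 0x40007 (P1/RW1/US1/PS0)
  lvl1: tbl 0x40, slot 12 ⇒ 0x44007 (P1/RW1/US1/PS0)
  ⇒ phys 0x445DF  [2 reads]

Access #5 fault: NONE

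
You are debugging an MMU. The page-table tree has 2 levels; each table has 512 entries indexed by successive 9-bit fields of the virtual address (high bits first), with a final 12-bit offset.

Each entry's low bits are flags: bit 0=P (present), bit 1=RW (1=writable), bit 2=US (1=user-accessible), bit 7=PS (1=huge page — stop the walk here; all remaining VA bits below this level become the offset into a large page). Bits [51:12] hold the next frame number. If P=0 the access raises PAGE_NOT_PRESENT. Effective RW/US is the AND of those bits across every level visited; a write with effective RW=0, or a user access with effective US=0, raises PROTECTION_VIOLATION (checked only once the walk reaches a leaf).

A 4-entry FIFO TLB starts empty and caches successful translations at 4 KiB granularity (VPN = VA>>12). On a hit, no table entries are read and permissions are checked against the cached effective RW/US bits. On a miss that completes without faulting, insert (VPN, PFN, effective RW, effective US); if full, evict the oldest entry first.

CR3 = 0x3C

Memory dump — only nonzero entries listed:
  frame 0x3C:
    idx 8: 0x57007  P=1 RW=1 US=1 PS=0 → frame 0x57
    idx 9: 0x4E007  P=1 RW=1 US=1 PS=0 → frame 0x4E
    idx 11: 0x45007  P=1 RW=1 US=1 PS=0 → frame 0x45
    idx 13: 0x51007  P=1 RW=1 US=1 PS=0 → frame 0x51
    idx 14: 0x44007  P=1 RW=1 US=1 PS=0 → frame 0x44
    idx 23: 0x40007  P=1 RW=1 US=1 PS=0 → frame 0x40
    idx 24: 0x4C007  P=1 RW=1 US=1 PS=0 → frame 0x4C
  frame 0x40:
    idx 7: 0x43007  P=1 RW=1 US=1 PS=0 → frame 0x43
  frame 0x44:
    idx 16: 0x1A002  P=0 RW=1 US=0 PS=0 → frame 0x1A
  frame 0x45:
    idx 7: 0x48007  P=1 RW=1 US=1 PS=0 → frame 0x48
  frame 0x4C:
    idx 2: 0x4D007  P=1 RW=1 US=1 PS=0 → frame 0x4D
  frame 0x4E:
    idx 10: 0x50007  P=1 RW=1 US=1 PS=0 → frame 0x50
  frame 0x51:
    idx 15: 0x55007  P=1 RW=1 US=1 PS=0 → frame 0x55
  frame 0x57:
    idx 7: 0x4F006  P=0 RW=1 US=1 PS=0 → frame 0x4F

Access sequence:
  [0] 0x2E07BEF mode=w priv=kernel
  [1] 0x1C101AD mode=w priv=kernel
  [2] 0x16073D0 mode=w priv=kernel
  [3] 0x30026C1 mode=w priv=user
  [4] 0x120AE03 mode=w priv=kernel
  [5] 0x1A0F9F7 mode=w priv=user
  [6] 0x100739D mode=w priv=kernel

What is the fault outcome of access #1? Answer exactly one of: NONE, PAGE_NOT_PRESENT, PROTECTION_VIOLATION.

Trace:
#0 VA=0x2E07BEF (w,kernel):
  L0: frame=0x3C idx=23 entry=0x40007 [P=1 RW=1 US=1 PS=0]
  L1: frame=0x40 idx=7 entry=0x43007 [P=1 RW=1 US=1 PS=0]
  ⇒ phys 0x43BEF  [2 reads]
#1 VA=0x1C101AD (w,kernel):
  L0: frame=0x3C idx=14 entry=0x44007 [P=1 RW=1 US=1 PS=0]
  L1: frame=0x44 idx=16 entry=0x1A002 [P=0 RW=1 US=0 PS=0]
  → PAGE_NOT_PRESENT  (2 entries read)
#2 VA=0x16073D0 (w,kernel):
  L0: frame=0x3C idx=11 entry=0x45007 [P=1 RW=1 US=1 PS=0]
  L1: frame=0x45 idx=7 entry=0x48007 [P=1 RW=1 US=1 PS=0]
  ⇒ phys 0x483D0  [2 reads]
#3 VA=0x30026C1 (w,user):
  L0: frame=0x3C idx=24 entry=0x4C007 [P=1 RW=1 US=1 PS=0]
  L1: frame=0x4C idx=2 entry=0x4D007 [P=1 RW=1 US=1 PS=0]
  ⇒ phys 0x4D6C1  [2 reads]
#4 VA=0x120AE03 (w,kernel):
  L0: frame=0x3C idx=9 entry=0x4E007 [P=1 RW=1 US=1 PS=0]
  L1: frame=0x4E idx=10 entry=0x50007 [P=1 RW=1 US=1 PS=0]
  ⇒ phys 0x50E03  [2 reads]
#5 VA=0x1A0F9F7 (w,user):
  L0: frame=0x3C idx=13 entry=0x51007 [P=1 RW=1 US=1 PS=0]
  L1: frame=0x51 idx=15 entry=0x55007 [P=1 RW=1 US=1 PS=0]
  ⇒ phys 0x559F7  [2 reads]
#6 VA=0x100739D (w,kernel):
  L0: frame=0x3C idx=8 entry=0x57007 [P=1 RW=1 US=1 PS=0]
  L1: frame=0x57 idx=7 entry=0x4F006 [P=0 RW=1 US=1 PS=0]
  → PAGE_NOT_PRESENT  (2 entries read)

Access #1 fault: PAGE_NOT_PRESENT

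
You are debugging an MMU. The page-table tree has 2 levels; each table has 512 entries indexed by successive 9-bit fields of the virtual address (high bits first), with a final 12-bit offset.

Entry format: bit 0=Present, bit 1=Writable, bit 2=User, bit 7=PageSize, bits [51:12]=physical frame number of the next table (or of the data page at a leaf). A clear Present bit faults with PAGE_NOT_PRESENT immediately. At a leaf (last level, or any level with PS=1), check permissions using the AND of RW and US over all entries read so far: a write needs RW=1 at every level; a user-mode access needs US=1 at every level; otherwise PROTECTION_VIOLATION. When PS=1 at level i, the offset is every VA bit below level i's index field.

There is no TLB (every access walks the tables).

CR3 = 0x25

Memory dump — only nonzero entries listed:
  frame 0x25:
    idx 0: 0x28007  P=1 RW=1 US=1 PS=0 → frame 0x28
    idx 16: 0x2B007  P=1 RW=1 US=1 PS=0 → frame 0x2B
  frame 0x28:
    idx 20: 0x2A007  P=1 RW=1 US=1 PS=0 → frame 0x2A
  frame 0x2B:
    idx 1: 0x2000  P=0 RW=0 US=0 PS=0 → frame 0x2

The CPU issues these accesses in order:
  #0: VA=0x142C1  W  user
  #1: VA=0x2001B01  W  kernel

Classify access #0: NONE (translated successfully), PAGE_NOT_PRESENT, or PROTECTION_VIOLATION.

Trace:
#0 VA=0x142C1 (w,user):
  L0 @0x25[0] → 0x28007  P=1,RW=1,US=1,PS=0
  L1 @0x28[20] → 0x2A007  P=1,RW=1,US=1,PS=0
  → PA=0x2A2C1  (2 entries read)
#1 VA=0x2001B01 (w,kernel):
  L0 @0x25[16] → 0x2B007  P=1,RW=1,US=1,PS=0
  L1 @0x2B[1] → 0x2000  P=0,RW=0,US=0,PS=0
  ✗ PAGE_NOT_PRESENT  [2 reads]

Access #0 fault: NONE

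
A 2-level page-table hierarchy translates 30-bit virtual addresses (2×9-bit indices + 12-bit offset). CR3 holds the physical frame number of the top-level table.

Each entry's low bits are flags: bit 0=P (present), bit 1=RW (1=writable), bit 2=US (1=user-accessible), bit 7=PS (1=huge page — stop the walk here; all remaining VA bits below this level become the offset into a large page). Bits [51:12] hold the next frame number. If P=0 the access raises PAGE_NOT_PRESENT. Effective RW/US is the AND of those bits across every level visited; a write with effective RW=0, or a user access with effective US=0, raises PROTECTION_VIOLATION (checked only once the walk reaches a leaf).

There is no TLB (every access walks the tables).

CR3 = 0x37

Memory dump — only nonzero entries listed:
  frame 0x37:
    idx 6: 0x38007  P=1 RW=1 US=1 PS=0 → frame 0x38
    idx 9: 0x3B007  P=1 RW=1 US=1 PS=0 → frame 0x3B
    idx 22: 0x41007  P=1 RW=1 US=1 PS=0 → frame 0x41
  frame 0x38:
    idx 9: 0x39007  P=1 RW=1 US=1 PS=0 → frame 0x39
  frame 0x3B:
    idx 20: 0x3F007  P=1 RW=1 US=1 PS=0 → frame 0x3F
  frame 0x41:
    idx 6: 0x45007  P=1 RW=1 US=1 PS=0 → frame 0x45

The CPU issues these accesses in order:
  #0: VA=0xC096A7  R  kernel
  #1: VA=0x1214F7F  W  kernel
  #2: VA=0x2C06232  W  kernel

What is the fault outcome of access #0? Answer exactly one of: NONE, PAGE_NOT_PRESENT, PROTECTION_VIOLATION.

Trace:
#0 VA=0xC096A7 (r,kernel):
  lvl0: tbl 0x37, slot 6 ⇒ 0x38007 (P1/RW1/US1/PS0)
  lvl1: tbl 0x38, slot 9 ⇒ 0x39007 (P1/RW1/US1/PS0)
  ✓ 0x396A7  — 2 lookups
#1 VA=0x1214F7F (w,kernel):
  lvl0: tbl 0x37, slot 9 ⇒ 0x3B007 (P1/RW1/US1/PS0)
  lvl1: tbl 0x3B, slot 20 ⇒ 0x3F007 (P1/RW1/US1/PS0)
  ✓ 0x3FF7F  — 2 lookups
#2 VA=0x2C06232 (w,kernel):
  lvl0: tbl 0x37, slot 22 ⇒ 0x41007 (P1/RW1/US1/PS0)
  lvl1: tbl 0x41, slot 6 ⇒ 0x45007 (P1/RW1/US1/PS0)
  ✓ 0x45232  — 2 lookups

Access #0 fault: NONE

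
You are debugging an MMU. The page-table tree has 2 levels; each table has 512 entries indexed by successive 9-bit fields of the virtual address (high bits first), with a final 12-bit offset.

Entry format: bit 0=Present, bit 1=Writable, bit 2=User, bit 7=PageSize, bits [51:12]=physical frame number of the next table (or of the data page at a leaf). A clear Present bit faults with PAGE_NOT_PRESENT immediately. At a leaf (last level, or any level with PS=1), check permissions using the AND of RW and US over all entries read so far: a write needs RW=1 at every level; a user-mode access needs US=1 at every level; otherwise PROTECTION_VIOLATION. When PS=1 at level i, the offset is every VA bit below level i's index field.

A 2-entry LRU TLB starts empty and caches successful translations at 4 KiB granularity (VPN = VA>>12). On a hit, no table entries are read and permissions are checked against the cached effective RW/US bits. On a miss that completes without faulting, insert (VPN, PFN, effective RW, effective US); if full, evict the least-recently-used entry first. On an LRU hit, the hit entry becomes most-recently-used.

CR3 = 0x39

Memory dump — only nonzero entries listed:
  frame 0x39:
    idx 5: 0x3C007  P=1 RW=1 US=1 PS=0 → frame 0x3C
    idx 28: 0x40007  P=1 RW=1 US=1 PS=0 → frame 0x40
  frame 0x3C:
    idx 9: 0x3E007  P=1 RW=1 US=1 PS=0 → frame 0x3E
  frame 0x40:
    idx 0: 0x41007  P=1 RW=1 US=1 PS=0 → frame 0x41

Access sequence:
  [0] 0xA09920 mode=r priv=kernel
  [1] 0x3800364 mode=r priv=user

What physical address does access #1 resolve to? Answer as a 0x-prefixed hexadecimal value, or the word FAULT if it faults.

Per-access translation:
#0 VA=0xA09920 (r,kernel):
  [0] read 0x39 idx=5: raw=0x3C007 flags P=1 W=1 U=1 S=0
  [1] read 0x3C idx=9: raw=0x3E007 flags P=1 W=1 U=1 S=0
  → PA=0x3E920  (2 entries read)
#1 VA=0x3800364 (r,user):
  [0] read 0x39 idx=28: raw=0x40007 flags P=1 W=1 U=1 S=0
  [1] read 0x40 idx=0: raw=0x41007 flags P=1 W=1 U=1 S=0
  → PA=0x41364  (2 entries read)

Access #1 PA: 0x41364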